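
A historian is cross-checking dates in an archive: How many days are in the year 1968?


Year: 1968
Check leap year rules:
Divisible by 4? Yes
Divisible by 100? No
1968 is a leap year
Days: 366

366


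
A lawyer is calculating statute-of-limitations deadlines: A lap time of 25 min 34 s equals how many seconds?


Minutes: 25
Seconds: 34
Convert minutes to seconds: 25 x 60 = 1500
Add remaining seconds: 1500 + 34 = 1534

1534


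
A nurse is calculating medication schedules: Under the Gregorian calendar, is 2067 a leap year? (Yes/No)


Year: 2067
Divisible by 4? 2067 / 4 = 516.75 -> No
Not divisible by 4, so NOT a leap year

No


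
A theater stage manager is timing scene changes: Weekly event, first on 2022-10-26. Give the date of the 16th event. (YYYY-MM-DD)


First occurrence: 2022-10-26 (occurrence 1)
Each occurrence is 7 days after the previous.
Occurrence 16 is 15 weeks after the first.
15 weeks = 105 days
2022-10-26 + 105 days = 2023-02-08

2023-02-08


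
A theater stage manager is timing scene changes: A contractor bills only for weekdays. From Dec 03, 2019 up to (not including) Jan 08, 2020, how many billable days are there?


Start: 2019-12-03 (Tuesday)
End (exclusive): 2020-01-08 (Wednesday)
Total calendar days: 36
Full weeks: 36 // 7 = 5 -> 25 weekdays
Remaining 1 days starting on Tuesday:
  Tue(w) -> 1 weekdays
Total business days: 25 + 1 = 26

26


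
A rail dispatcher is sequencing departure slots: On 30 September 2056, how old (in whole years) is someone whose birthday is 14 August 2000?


Birth: 2000-08-14
Reference: 2056-09-30
Year difference: 2056 - 2000 = 56
Has birthday (08-14) occurred by 09-30? Yes
Age in full years: 56

56


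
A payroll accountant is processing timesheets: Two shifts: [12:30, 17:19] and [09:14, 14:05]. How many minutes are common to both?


Interval A: [750, 1039] minutes from midnight
Interval B: [554, 845] minutes from midnight
Overlap start = max(750, 554) = 750
Overlap end = min(1039, 845) = 845
Overlap = 845 - 750 = 95 minutes

95


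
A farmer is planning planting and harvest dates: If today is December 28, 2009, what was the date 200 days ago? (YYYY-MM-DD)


Start: 2009-12-28
Subtracting 200 days
Days already passed in December: 28
After going back through December: 172 more days to subtract
November 2009: 30 days, 142 remaining
October 2009: 31 days, 111 remaining
September 2009: 30 days, 81 remaining
August 2009: 31 days, 50 remaining
Result: 2009-06-11

2009-06-11


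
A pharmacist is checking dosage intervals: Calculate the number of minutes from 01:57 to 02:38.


Start time: 01:57 = 117 minutes from midnight
End time: 02:38 = 158 minutes from midnight
Difference: 158 - 117 = 41 minutes
That is 0 hours and 41 minutes

41


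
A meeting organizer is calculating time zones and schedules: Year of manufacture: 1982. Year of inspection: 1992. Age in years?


Birth year: 1982
Current year: 1992
Age = current year - birth year
Age = 1992 - 1982 = 10

10


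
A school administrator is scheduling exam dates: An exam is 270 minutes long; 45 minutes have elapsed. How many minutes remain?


Total budget: 270 minutes
Time used: 45 minutes
Remaining: 270 - 45 = 225 minutes
Percent used: 16.7%
Percent remaining: 83.3%

225


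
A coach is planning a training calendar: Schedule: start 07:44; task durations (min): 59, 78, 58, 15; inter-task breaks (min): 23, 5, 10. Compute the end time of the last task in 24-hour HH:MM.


Start: 07:44 = 464 min from midnight
  after task 1 (59 min): 08:43
  after break (23 min): 09:06
  after task 2 (78 min): 10:24
  after break (5 min): 10:29
  after task 3 (58 min): 11:27
  after break (10 min): 11:37
  after task 4 (15 min): 11:52
Total elapsed: 248 minutes
End time: 11:52

11:52


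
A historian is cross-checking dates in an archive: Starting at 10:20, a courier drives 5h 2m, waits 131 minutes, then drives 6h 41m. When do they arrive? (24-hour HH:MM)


Depart: 10:20
Leg 1: +302 min -> 15:22
Layover: +131 min -> 17:33
Leg 2: +401 min -> 00:14
Total travel: 834 minutes = 13h 54m
Arrival: 00:14

00:14


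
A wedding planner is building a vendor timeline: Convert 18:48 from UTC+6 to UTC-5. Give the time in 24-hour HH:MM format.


Local time: 18:48 at UTC+6 (offset 6h)
Target zone: UTC-5 (offset -5h)
Difference: -5 - (6) = -11 hours
Calculation: 18 + (-11) = 7
Result: 07:48

07:48


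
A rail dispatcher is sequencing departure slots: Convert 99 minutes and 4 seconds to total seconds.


Minutes: 99
Extra seconds: 4
Seconds per minute: 60
Minutes to seconds: 99 x 60 = 5940
Total: 5940 + 4 = 5944

5944


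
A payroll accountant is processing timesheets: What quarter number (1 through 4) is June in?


Month: June (month 6)
Q1: January-March (months 1-3)
Q2: April-June (months 4-6)
Q3: July-September (months 7-9)
Q4: October-December (months 10-12)
Month 6 falls in Q2

2


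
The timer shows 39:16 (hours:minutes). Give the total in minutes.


Hours: 39
Minutes: 16
Convert hours to minutes: 39 x 60 = 2340
Add remaining minutes: 2340 + 16 = 2356

2356


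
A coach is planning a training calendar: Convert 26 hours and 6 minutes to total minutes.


Hours: 26
Extra minutes: 6
Minutes per hour: 60
Hours to minutes: 26 x 60 = 1560
Total: 1560 + 6 = 1566

1566


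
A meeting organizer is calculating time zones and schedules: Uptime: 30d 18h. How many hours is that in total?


Days: 30
Extra hours: 18
Hours per day: 24
Days to hours: 30 x 24 = 720
Total: 720 + 18 = 738

738


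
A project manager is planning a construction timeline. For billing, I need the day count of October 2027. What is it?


Month: October
Year: 2027
October is a 31-day month
Total: 31 days

31


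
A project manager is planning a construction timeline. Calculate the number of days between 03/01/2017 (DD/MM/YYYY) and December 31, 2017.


Start: January 03, 2017
End: December 31, 2017
Days left in January: 28
February: 28
March: 31
April: 30
May: 31
... plus remaining months
Sum of remaining months: 334
Total: 28 + 334 = 362

362


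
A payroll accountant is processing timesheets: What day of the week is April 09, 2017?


Date: 2017-04-09
January 1, 2017 is a Sunday
Day of year: 99
Offset from Jan 1: 98 days
98 mod 7 = 0
Result: Sunday

Sunday


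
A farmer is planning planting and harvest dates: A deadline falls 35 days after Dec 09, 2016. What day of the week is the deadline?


Start: 2016-12-09 (Friday)
Step 1 - find target date: add 35 days
  2016-12-09 + 35 days = 2017-01-13
Step 2 - day of week:
  35 mod 7 = 0
  Friday + 0 days -> Friday
Result: Friday (2017-01-13)

Friday


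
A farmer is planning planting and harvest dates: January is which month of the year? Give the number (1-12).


Calendar month order:
1. January <--
2. February
January is month number 1

1


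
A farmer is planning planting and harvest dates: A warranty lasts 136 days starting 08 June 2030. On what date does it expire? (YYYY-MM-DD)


Start: 2030-06-08
Adding 136 days
Days remaining in June: 22
After June: 114 days still to add
July 2030: 31 days, 83 remaining
August 2030: 31 days, 52 remaining
September 2030: 30 days, 22 remaining
October 2030 has 31 days, need 22
Result: 2030-10-22

2030-10-22


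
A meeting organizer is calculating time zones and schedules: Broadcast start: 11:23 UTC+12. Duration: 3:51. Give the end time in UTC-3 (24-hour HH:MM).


Start: 11:23 in UTC+12
Step 1 - add duration:
  minutes: 23 + 51 = 74 (carry 1h)
  hours: 11 + 3 + 1 = 15
  end in UTC+12: 15:14
Step 2 - convert UTC+12 -> UTC-3:
  offset difference: -3 - (12) = -15 hours
  15 + (-15) = 0 -> mod 24 = 0
Result: 00:14 in UTC-3

00:14


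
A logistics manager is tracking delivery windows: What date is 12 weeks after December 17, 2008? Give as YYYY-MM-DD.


Start: 2008-12-17
Weeks to add: 12
Convert to days: 12 x 7 = 84 days
Add 84 days to 2008-12-17
Result: 2009-03-11

2009-03-11


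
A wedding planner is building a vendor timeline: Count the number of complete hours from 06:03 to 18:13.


Start: 06:03
End: 18:13
Hour difference: 18 - 6 = 12 hours
Minute difference: 13 - 3 = 10 minutes
Total minutes: 730
Complete hours: 730 / 60 = 12 (remainder 10)

12


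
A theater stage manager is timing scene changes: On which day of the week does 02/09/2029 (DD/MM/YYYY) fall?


Date: 2029-09-02
January 1, 2029 is a Monday
Day of year: 245
Offset from Jan 1: 244 days
244 mod 7 = 6
Result: Sunday

Sunday


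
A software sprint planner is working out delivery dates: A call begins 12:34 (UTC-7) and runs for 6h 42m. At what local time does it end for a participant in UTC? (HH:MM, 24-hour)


Start: 12:34 in UTC-7
Step 1 - add duration:
  minutes: 34 + 42 = 76 (carry 1h)
  hours: 12 + 6 + 1 = 19
  end in UTC-7: 19:16
Step 2 - convert UTC-7 -> UTC:
  offset difference: 0 - (-7) = 7 hours
  19 + (7) = 26 -> mod 24 = 2
Result: 02:16 in UTC

02:16


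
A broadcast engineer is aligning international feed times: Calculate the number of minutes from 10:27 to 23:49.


Start time: 10:27 = 627 minutes from midnight
End time: 23:49 = 1429 minutes from midnight
Difference: 1429 - 627 = 802 minutes
That is 13 hours and 22 minutes

802


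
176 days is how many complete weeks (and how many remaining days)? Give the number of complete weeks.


Total days: 176
Days per week: 7
Division: 176 / 7 = 25 remainder 1
Complete weeks: 25
Remaining days: 1

25


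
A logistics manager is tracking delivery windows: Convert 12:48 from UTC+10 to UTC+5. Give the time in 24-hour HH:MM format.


Local time: 12:48 at UTC+10 (offset 10h)
Target zone: UTC+5 (offset 5h)
Difference: 5 - (10) = -5 hours
Calculation: 12 + (-5) = 7
Result: 07:48

07:48


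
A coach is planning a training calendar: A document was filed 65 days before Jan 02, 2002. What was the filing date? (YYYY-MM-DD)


Start: 2002-01-02
Subtracting 65 days
Days already passed in January: 2
After going back through January: 63 more days to subtract
December 2001: 31 days, 32 remaining
November 2001: 30 days, 2 remaining
October 2001 has 31 days, need 2
Result: 2001-10-29

2001-10-29


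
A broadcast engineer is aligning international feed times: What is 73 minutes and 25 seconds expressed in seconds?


Minutes: 73
Extra seconds: 25
Seconds per minute: 60
Minutes to seconds: 73 x 60 = 4380
Total: 4380 + 25 = 4405

4405


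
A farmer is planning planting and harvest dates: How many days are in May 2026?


Month: May
Year: 2026
May is a 31-day month
Total: 31 days

31


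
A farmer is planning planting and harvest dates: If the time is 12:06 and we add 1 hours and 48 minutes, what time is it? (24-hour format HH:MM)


Start time: 12:06
Adding: 1 hours 48 minutes
Minutes: 6 + 48 = 54
Hours: 12 + 1 + 0 = 13
Result: 13:54

13:54


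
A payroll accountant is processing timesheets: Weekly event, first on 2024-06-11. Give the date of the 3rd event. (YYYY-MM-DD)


First occurrence: 2024-06-11 (occurrence 1)
Each occurrence is 7 days after the previous.
Occurrence 3 is 2 weeks after the first.
2 weeks = 14 days
2024-06-11 + 14 days = 2024-06-25

2024-06-25


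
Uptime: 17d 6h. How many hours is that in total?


Days: 17
Extra hours: 6
Hours per day: 24
Days to hours: 17 x 24 = 408
Total: 408 + 6 = 414

414


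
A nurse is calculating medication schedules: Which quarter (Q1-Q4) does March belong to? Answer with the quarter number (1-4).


Month: March (month 3)
Q1: January-March (months 1-3)
Q2: April-June (months 4-6)
Q3: July-September (months 7-9)
Q4: October-December (months 10-12)
Month 3 falls in Q1

1


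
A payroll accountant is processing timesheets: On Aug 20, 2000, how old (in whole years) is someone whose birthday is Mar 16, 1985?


Birth: 1985-03-16
Reference: 2000-08-20
Year difference: 2000 - 1985 = 15
Has birthday (03-16) occurred by 08-20? Yes
Age in full years: 15

15


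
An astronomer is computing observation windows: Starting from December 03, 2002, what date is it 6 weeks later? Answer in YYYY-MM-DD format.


Start: 2002-12-03
Weeks to add: 6
Convert to days: 6 x 7 = 42 days
Add 42 days to 2002-12-03
Result: 2003-01-14

2003-01-14


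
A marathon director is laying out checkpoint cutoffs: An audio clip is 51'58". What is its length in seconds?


Minutes: 51
Seconds: 58
Convert minutes to seconds: 51 x 60 = 3060
Add remaining seconds: 3060 + 58 = 3118

3118


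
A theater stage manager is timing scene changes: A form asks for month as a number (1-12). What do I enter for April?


Calendar month order:
3. March
4. April <--
5. May
April is month number 4

4


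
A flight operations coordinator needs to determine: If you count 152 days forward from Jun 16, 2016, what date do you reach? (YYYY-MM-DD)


Start: 2016-06-16
Adding 152 days
Days remaining in June: 14
After June: 138 days still to add
July 2016: 31 days, 107 remaining
August 2016: 31 days, 76 remaining
September 2016: 30 days, 46 remaining
October 2016: 31 days, 15 remaining
Result: 2016-11-15

2016-11-15


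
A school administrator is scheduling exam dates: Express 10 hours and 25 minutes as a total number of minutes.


Hours: 10
Extra minutes: 25
Minutes per hour: 60
Hours to minutes: 10 x 60 = 600
Total: 600 + 25 = 625

625


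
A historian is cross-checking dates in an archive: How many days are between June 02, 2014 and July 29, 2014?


Start date: 2014-06-02
End date: 2014-07-29
Jun 2014: +29 days
Jul 2014: +28 days
Total: 57 days

57


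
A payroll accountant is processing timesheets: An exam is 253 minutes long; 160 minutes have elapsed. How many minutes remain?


Total budget: 253 minutes
Time used: 160 minutes
Remaining: 253 - 160 = 93 minutes
Percent used: 63.2%
Percent remaining: 36.8%

93


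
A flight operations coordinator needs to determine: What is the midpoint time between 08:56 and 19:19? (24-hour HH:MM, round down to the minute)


Start time: 08:56 = 536 minutes from midnight
End time: 19:19 = 1159 minutes from midnight
Sum: 536 + 1159 = 1695
Midpoint: 1695 / 2 = 847 minutes
Convert: 847 / 60 = 14 hours, 7 minutes
Result: 14:07

14:07


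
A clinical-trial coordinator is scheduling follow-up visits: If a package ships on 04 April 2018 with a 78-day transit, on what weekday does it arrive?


Start: 2018-04-04 (Wednesday)
Step 1 - find target date: add 78 days
  2018-04-04 + 78 days = 2018-06-21
Step 2 - day of week:
  78 mod 7 = 1
  Wednesday + 1 days -> Thursday
Result: Thursday (2018-06-21)

Thursday


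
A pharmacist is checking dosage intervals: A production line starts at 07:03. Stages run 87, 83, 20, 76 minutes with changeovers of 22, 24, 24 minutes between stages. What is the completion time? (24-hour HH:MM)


Start: 07:03 = 423 min from midnight
  after task 1 (87 min): 08:30
  after break (22 min): 08:52
  after task 2 (83 min): 10:15
  after break (24 min): 10:39
  after task 3 (20 min): 10:59
  after break (24 min): 11:23
  after task 4 (76 min): 12:39
Total elapsed: 336 minutes
End time: 12:39

12:39


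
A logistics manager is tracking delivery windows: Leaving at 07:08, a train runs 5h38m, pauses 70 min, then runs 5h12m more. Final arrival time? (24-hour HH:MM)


Depart: 07:08
Leg 1: +338 min -> 12:46
Layover: +70 min -> 13:56
Leg 2: +312 min -> 19:08
Total travel: 720 minutes = 12h 0m
Arrival: 19:08

19:08


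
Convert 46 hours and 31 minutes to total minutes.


Hours: 46
Minutes: 31
Convert hours to minutes: 46 x 60 = 2760
Add remaining minutes: 2760 + 31 = 2791

2791


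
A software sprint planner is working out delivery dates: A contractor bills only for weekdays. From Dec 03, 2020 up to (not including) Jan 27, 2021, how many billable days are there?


Start: 2020-12-03 (Thursday)
End (exclusive): 2021-01-27 (Wednesday)
Total calendar days: 55
Full weeks: 55 // 7 = 7 -> 35 weekdays
Remaining 6 days starting on Thursday:
  Thu(w), Fri(w), Sat(-), Sun(-), Mon(w), Tue(w) -> 4 weekdays
Total business days: 35 + 4 = 39

39


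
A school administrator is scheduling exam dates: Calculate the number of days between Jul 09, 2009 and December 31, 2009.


Start: July 09, 2009
End: December 31, 2009
Days left in July: 22
August: 31
September: 30
October: 31
November: 30
... plus remaining months
Sum of remaining months: 153
Total: 22 + 153 = 175

175


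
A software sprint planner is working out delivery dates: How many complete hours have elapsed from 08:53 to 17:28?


Start: 08:53
End: 17:28
Hour difference: 17 - 8 = 9 hours
Minute difference: 28 - 53 = -25 minutes
Total minutes: 515
Complete hours: 515 / 60 = 8 (remainder 35)

8


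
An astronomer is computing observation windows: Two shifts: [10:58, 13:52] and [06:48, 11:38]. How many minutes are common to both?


Interval A: [658, 832] minutes from midnight
Interval B: [408, 698] minutes from midnight
Overlap start = max(658, 408) = 658
Overlap end = min(832, 698) = 698
Overlap = 698 - 658 = 40 minutes

40


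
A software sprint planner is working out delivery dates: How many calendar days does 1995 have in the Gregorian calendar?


Year: 1995
Check leap year rules:
Divisible by 4? No
1995 is not a leap year
Days: 365

365


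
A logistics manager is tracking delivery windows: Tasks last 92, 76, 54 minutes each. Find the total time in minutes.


Durations: 92, 76, 54
Running sum: 92
+ 76 = 168
+ 54 = 222
Total duration: 222 minutes
That is 3 hours and 42 minutes

222


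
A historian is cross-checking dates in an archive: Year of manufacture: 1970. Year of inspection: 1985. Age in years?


Birth year: 1970
Current year: 1985
Age = current year - birth year
Age = 1985 - 1970 = 15

15


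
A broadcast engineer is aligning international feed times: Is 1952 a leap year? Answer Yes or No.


Year: 1952
Divisible by 4? 1952 / 4 = 488.0 -> Yes
Divisible by 100? 1952 / 100 = 19.52 -> No
Divisible by 4 but not 100, so it IS a leap year

Yes


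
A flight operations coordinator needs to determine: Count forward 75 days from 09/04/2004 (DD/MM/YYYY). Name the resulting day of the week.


Start: 2004-04-09 (Friday)
Step 1 - find target date: add 75 days
  2004-04-09 + 75 days = 2004-06-23
Step 2 - day of week:
  75 mod 7 = 5
  Friday + 5 days -> Wednesday
Result: Wednesday (2004-06-23)

Wednesday


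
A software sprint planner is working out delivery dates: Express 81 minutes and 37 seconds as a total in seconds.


Minutes: 81
Seconds: 37
Convert minutes to seconds: 81 x 60 = 4860
Add remaining seconds: 4860 + 37 = 4897

4897


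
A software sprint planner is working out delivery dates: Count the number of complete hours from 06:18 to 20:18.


Start: 06:18
End: 20:18
Hour difference: 20 - 6 = 14 hours
Minute difference: 18 - 18 = 0 minutes
Total minutes: 840
Complete hours: 840 / 60 = 14 (remainder 0)

14


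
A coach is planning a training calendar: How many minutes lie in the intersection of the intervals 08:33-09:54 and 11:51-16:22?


Interval A: [513, 594] minutes from midnight
Interval B: [711, 982] minutes from midnight
Overlap start = max(513, 711) = 711
Overlap end = min(594, 982) = 594
End <= start, so the intervals do not overlap: 0 minutes

0


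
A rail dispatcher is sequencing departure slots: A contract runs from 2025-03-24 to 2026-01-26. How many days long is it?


Start date: 2025-03-24
End date: 2026-01-26
Mar 2025: +8 days
Apr 2025: +30 days
May 2025: +31 days
... (8 more months)
Total: 308 days

308


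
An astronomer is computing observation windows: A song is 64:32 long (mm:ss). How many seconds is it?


Minutes: 64
Extra seconds: 32
Seconds per minute: 60
Minutes to seconds: 64 x 60 = 3840
Total: 3840 + 32 = 3872

3872


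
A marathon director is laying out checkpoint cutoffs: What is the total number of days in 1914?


Year: 1914
Check leap year rules:
Divisible by 4? No
1914 is not a leap year
Days: 365

365


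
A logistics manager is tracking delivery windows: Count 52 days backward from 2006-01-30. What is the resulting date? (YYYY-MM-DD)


Start: 2006-01-30
Subtracting 52 days
Days already passed in January: 30
After going back through January: 22 more days to subtract
December 2005 has 31 days, need 22
Result: 2005-12-09

2005-12-09


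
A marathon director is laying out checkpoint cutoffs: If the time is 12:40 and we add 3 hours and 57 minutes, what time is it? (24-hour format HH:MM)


Start time: 12:40
Adding: 3 hours 57 minutes
Minutes: 40 + 57 = 97
Minute overflow: 97 >= 60, so carry 1 hour, minutes = 37
Hours: 12 + 3 + 1 = 16
Result: 16:37

16:37


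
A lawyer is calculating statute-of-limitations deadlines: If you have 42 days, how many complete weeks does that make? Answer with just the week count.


Total days: 42
Days per week: 7
Division: 42 / 7 = 6 remainder 0
Complete weeks: 6
Remaining days: 0

6


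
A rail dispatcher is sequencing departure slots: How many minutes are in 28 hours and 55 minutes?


Hours: 28
Minutes: 55
Convert hours to minutes: 28 x 60 = 1680
Add remaining minutes: 1680 + 55 = 1735

1735


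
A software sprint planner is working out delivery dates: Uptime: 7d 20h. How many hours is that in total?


Days: 7
Extra hours: 20
Hours per day: 24
Days to hours: 7 x 24 = 168
Total: 168 + 20 = 188

188


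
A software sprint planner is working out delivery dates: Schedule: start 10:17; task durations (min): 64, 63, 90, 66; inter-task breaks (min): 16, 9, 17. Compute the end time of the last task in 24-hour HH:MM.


Start: 10:17 = 617 min from midnight
  after task 1 (64 min): 11:21
  after break (16 min): 11:37
  after task 2 (63 min): 12:40
  after break (9 min): 12:49
  after task 3 (90 min): 14:19
  after break (17 min): 14:36
  after task 4 (66 min): 15:42
Total elapsed: 325 minutes
End time: 15:42

15:42


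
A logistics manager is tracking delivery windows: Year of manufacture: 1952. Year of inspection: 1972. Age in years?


Birth year: 1952
Current year: 1972
Age = current year - birth year
Age = 1972 - 1952 = 20

20


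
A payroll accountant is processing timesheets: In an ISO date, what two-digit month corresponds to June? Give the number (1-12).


Calendar month order:
5. May
6. June <--
7. July
June is month number 6

6


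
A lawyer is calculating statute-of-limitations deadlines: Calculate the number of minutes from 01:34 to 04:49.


Start time: 01:34 = 94 minutes from midnight
End time: 04:49 = 289 minutes from midnight
Difference: 289 - 94 = 195 minutes
That is 3 hours and 15 minutes

195


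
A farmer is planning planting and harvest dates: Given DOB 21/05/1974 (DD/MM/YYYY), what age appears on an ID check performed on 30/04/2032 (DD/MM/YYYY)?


Birth: 1974-05-21
Reference: 2032-04-30
Year difference: 2032 - 1974 = 58
Has birthday (05-21) occurred by 04-30? No
Birthday not yet reached this year -> subtract 1
Age in full years: 57

57


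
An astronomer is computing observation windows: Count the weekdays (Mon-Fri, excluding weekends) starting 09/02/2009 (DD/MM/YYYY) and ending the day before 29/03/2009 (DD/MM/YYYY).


Start: 2009-02-09 (Monday)
End (exclusive): 2009-03-29 (Sunday)
Total calendar days: 48
Full weeks: 48 // 7 = 6 -> 30 weekdays
Remaining 6 days starting on Monday:
  Mon(w), Tue(w), Wed(w), Thu(w), Fri(w), Sat(-) -> 5 weekdays
Total business days: 30 + 5 = 35

35


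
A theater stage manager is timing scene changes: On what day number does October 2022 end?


Month: October
Year: 2022
October is a 31-day month
Total: 31 days

31


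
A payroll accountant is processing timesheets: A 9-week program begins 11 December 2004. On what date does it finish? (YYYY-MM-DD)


Start: 2004-12-11
Weeks to add: 9
Convert to days: 9 x 7 = 63 days
Add 63 days to 2004-12-11
Result: 2005-02-12

2005-02-12


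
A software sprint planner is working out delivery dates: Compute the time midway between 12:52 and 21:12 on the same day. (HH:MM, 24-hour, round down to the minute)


Start time: 12:52 = 772 minutes from midnight
End time: 21:12 = 1272 minutes from midnight
Sum: 772 + 1272 = 2044
Midpoint: 2044 / 2 = 1022 minutes
Convert: 1022 / 60 = 17 hours, 2 minutes
Result: 17:02

17:02


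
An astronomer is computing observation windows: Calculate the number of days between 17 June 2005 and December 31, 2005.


Start: June 17, 2005
End: December 31, 2005
Days left in June: 13
July: 31
August: 31
September: 30
October: 31
... plus remaining months
Sum of remaining months: 184
Total: 13 + 184 = 197

197


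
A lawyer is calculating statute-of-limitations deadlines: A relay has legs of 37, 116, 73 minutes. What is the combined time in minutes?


Durations: 37, 116, 73
Running sum: 37
+ 116 = 153
+ 73 = 226
Total duration: 226 minutes
That is 3 hours and 46 minutes

226


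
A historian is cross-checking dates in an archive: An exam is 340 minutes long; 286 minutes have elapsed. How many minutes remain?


Total budget: 340 minutes
Time used: 286 minutes
Remaining: 340 - 286 = 54 minutes
Percent used: 84.1%
Percent remaining: 15.9%

54


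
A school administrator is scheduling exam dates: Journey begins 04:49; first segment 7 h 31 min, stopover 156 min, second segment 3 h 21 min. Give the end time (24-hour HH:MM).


Depart: 04:49
Leg 1: +451 min -> 12:20
Layover: +156 min -> 14:56
Leg 2: +201 min -> 18:17
Total travel: 808 minutes = 13h 28m
Arrival: 18:17

18:17


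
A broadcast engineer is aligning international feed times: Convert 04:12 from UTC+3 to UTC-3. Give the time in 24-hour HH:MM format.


Local time: 04:12 at UTC+3 (offset 3h)
Target zone: UTC-3 (offset -3h)
Difference: -3 - (3) = -6 hours
Calculation: 4 + (-6) = -2
Wraparound: (-2) mod 24 = 22
Result: 22:12

22:12


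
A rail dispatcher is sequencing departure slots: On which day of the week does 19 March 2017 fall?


Date: 2017-03-19
January 1, 2017 is a Sunday
Day of year: 78
Offset from Jan 1: 77 days
77 mod 7 = 0
Result: Sunday

Sunday


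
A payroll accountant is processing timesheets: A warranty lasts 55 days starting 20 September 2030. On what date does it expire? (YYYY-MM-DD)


Start: 2030-09-20
Adding 55 days
Days remaining in September: 10
After September: 45 days still to add
October 2030: 31 days, 14 remaining
November 2030 has 30 days, need 14
Result: 2030-11-14

2030-11-14


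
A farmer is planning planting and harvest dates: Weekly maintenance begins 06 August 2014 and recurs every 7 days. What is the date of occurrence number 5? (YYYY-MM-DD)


First occurrence: 2014-08-06 (occurrence 1)
Each occurrence is 7 days after the previous.
Occurrence 5 is 4 weeks after the first.
4 weeks = 28 days
2014-08-06 + 28 days = 2014-09-03

2014-09-03


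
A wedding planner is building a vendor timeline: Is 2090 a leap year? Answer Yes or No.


Year: 2090
Divisible by 4? 2090 / 4 = 522.5 -> No
Not divisible by 4, so NOT a leap year

No


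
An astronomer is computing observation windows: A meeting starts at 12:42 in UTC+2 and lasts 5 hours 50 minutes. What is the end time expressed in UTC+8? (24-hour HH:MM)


Start: 12:42 in UTC+2
Step 1 - add duration:
  minutes: 42 + 50 = 92 (carry 1h)
  hours: 12 + 5 + 1 = 18
  end in UTC+2: 18:32
Step 2 - convert UTC+2 -> UTC+8:
  offset difference: 8 - (2) = 6 hours
  18 + (6) = 24 -> mod 24 = 0
Result: 00:32 in UTC+8

00:32


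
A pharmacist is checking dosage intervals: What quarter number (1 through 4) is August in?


Month: August (month 8)
Q1: January-March (months 1-3)
Q2: April-June (months 4-6)
Q3: July-September (months 7-9)
Q4: October-December (months 10-12)
Month 8 falls in Q3

3


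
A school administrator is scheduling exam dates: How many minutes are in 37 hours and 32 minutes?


Hours: 37
Extra minutes: 32
Minutes per hour: 60
Hours to minutes: 37 x 60 = 2220
Total: 2220 + 32 = 2252

2252


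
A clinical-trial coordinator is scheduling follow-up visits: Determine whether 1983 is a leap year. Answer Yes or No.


Year: 1983
Divisible by 4? 1983 / 4 = 495.75 -> No
Not divisible by 4, so NOT a leap year

No


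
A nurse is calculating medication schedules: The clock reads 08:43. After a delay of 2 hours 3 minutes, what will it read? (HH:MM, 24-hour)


Start time: 08:43
Adding: 2 hours 3 minutes
Minutes: 43 + 3 = 46
Hours: 8 + 2 + 0 = 10
Result: 10:46

10:46


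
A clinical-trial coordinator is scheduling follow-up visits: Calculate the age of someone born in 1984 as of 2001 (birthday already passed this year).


Birth year: 1984
Current year: 2001
Age = current year - birth year
Age = 2001 - 1984 = 17

17


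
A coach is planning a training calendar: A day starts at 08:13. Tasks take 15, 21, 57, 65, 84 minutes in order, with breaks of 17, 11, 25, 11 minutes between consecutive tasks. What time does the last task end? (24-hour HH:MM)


Start: 08:13 = 493 min from midnight
  after task 1 (15 min): 08:28
  after break (17 min): 08:45
  after task 2 (21 min): 09:06
  after break (11 min): 09:17
  after task 3 (57 min): 10:14
  after break (25 min): 10:39
  after task 4 (65 min): 11:44
  after break (11 min): 11:55
  after task 5 (84 min): 13:19
Total elapsed: 306 minutes
End time: 13:19

13:19


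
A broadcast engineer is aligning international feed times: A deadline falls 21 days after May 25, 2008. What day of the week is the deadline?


Start: 2008-05-25 (Sunday)
Step 1 - find target date: add 21 days
  2008-05-25 + 21 days = 2008-06-15
Step 2 - day of week:
  21 mod 7 = 0
  Sunday + 0 days -> Sunday
Result: Sunday (2008-06-15)

Sunday


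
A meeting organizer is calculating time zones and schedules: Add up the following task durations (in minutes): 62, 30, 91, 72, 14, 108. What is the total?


Durations: 62, 30, 91, 72, 14, 108
Running sum: 62
+ 30 = 92
+ 91 = 183
+ 72 = 255
+ 14 = 269
+ 108 = 377
Total duration: 377 minutes
That is 6 hours and 17 minutes

377


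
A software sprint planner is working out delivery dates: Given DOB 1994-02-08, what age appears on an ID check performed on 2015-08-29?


Birth: 1994-02-08
Reference: 2015-08-29
Year difference: 2015 - 1994 = 21
Has birthday (02-08) occurred by 08-29? Yes
Age in full years: 21

21


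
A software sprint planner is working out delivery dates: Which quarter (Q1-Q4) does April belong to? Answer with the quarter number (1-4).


Month: April (month 4)
Q1: January-March (months 1-3)
Q2: April-June (months 4-6)
Q3: July-September (months 7-9)
Q4: October-December (months 10-12)
Month 4 falls in Q2

2


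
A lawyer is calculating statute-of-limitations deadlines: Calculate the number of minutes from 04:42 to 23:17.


Start time: 04:42 = 282 minutes from midnight
End time: 23:17 = 1397 minutes from midnight
Difference: 1397 - 282 = 1115 minutes
That is 18 hours and 35 minutes

1115


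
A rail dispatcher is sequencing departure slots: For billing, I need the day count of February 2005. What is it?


Month: February
Year: 2005
2005 is not a leap year
February has 28 days
Total: 28 days

28


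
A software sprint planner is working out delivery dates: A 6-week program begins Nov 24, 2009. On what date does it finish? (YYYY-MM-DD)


Start: 2009-11-24
Weeks to add: 6
Convert to days: 6 x 7 = 42 days
Add 42 days to 2009-11-24
Result: 2010-01-05

2010-01-05


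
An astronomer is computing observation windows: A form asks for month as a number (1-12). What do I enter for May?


Calendar month order:
4. April
5. May <--
6. June
May is month number 5

5


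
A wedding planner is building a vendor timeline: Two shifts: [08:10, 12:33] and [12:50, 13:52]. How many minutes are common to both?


Interval A: [490, 753] minutes from midnight
Interval B: [770, 832] minutes from midnight
Overlap start = max(490, 770) = 770
Overlap end = min(753, 832) = 753
End <= start, so the intervals do not overlap: 0 minutes

0


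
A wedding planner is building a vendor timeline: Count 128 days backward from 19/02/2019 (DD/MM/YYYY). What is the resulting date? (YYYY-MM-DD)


Start: 2019-02-19
Subtracting 128 days
Days already passed in February: 19
After going back through February: 109 more days to subtract
January 2019: 31 days, 78 remaining
December 2018: 31 days, 47 remaining
November 2018: 30 days, 17 remaining
October 2018 has 31 days, need 17
Result: 2018-10-14

2018-10-14


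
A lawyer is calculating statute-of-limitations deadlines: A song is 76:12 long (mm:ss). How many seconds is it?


Minutes: 76
Extra seconds: 12
Seconds per minute: 60
Minutes to seconds: 76 x 60 = 4560
Total: 4560 + 12 = 4572

4572


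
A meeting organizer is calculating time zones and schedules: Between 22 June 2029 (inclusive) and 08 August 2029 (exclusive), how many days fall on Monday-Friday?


Start: 2029-06-22 (Friday)
End (exclusive): 2029-08-08 (Wednesday)
Total calendar days: 47
Full weeks: 47 // 7 = 6 -> 30 weekdays
Remaining 5 days starting on Friday:
  Fri(w), Sat(-), Sun(-), Mon(w), Tue(w) -> 3 weekdays
Total business days: 30 + 3 = 33

33


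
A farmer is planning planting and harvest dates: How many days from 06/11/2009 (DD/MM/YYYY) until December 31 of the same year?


Start: November 06, 2009
End: December 31, 2009
Days left in November: 24
December: 31
Sum of remaining months: 31
Total: 24 + 31 = 55

55


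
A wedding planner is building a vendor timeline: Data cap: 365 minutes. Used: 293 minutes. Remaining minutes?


Total budget: 365 minutes
Time used: 293 minutes
Remaining: 365 - 293 = 72 minutes
Percent used: 80.3%
Percent remaining: 19.7%

72


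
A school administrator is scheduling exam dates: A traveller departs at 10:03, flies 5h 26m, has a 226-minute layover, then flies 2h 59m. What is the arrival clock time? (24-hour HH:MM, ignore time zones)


Depart: 10:03
Leg 1: +326 min -> 15:29
Layover: +226 min -> 19:15
Leg 2: +179 min -> 22:14
Total travel: 731 minutes = 12h 11m
Arrival: 22:14

22:14


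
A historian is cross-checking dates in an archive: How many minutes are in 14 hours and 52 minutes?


Hours: 14
Minutes: 52
Convert hours to minutes: 14 x 60 = 840
Add remaining minutes: 840 + 52 = 892

892


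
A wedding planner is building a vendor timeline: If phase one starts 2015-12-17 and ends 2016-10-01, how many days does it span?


Start date: 2015-12-17
End date: 2016-10-01
Dec 2015: +15 days
Jan 2016: +31 days
Feb 2016: +29 days
... (7 more months)
Total: 289 days

289


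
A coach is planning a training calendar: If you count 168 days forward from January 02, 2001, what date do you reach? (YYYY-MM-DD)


Start: 2001-01-02
Adding 168 days
Days remaining in January: 29
After January: 139 days still to add
February 2001: 28 days, 111 remaining
March 2001: 31 days, 80 remaining
April 2001: 30 days, 50 remaining
May 2001: 31 days, 19 remaining
Result: 2001-06-19

2001-06-19


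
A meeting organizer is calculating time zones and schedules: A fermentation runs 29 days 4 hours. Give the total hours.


Days: 29
Extra hours: 4
Hours per day: 24
Days to hours: 29 x 24 = 696
Total: 696 + 4 = 700

700


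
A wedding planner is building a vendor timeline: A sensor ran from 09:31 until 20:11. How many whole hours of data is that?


Start: 09:31
End: 20:11
Hour difference: 20 - 9 = 11 hours
Minute difference: 11 - 31 = -20 minutes
Total minutes: 640
Complete hours: 640 / 60 = 10 (remainder 40)

10


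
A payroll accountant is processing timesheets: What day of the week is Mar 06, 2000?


Date: 2000-03-06
January 1, 2000 is a Saturday
Day of year: 66
Offset from Jan 1: 65 days
65 mod 7 = 2
Result: Monday

Monday


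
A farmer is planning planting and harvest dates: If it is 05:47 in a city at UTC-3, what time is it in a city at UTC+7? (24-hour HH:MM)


Local time: 05:47 at UTC-3 (offset -3h)
Target zone: UTC+7 (offset 7h)
Difference: 7 - (-3) = 10 hours
Calculation: 5 + (10) = 15
Result: 15:47

15:47


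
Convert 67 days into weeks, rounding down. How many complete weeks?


Total days: 67
Days per week: 7
Division: 67 / 7 = 9 remainder 4
Complete weeks: 9
Remaining days: 4

9


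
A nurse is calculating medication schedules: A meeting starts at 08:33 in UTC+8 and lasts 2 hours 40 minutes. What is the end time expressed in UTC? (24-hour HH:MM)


Start: 08:33 in UTC+8
Step 1 - add duration:
  minutes: 33 + 40 = 73 (carry 1h)
  hours: 8 + 2 + 1 = 11
  end in UTC+8: 11:13
Step 2 - convert UTC+8 -> UTC:
  offset difference: 0 - (8) = -8 hours
  11 + (-8) = 3 -> mod 24 = 3
Result: 03:13 in UTC

03:13


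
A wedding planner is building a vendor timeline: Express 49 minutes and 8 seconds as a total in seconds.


Minutes: 49
Seconds: 8
Convert minutes to seconds: 49 x 60 = 2940
Add remaining seconds: 2940 + 8 = 2948

2948


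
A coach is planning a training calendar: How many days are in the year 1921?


Year: 1921
Check leap year rules:
Divisible by 4? No
1921 is not a leap year
Days: 365

365


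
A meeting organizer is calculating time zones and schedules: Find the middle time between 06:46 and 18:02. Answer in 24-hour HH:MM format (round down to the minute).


Start time: 06:46 = 406 minutes from midnight
End time: 18:02 = 1082 minutes from midnight
Sum: 406 + 1082 = 1488
Midpoint: 1488 / 2 = 744 minutes
Convert: 744 / 60 = 12 hours, 24 minutes
Result: 12:24

12:24


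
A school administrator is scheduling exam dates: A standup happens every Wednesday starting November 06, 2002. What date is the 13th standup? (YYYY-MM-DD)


First occurrence: 2002-11-06 (occurrence 1)
Each occurrence is 7 days after the previous.
Occurrence 13 is 12 weeks after the first.
12 weeks = 84 days
2002-11-06 + 84 days = 2003-01-29

2003-01-29


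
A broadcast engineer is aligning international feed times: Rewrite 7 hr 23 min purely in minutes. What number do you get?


Hours: 7
Extra minutes: 23
Minutes per hour: 60
Hours to minutes: 7 x 60 = 420
Total: 420 + 23 = 443

443


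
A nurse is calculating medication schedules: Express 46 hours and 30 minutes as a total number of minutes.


Hours: 46
Extra minutes: 30
Minutes per hour: 60
Hours to minutes: 46 x 60 = 2760
Total: 2760 + 30 = 2790

2790


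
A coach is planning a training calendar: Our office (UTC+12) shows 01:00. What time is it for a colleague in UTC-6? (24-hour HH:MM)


Local time: 01:00 at UTC+12 (offset 12h)
Target zone: UTC-6 (offset -6h)
Difference: -6 - (12) = -18 hours
Calculation: 1 + (-18) = -17
Wraparound: (-17) mod 24 = 7
Result: 07:00

07:00


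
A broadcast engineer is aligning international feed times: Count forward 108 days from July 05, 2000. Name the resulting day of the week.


Start: 2000-07-05 (Wednesday)
Step 1 - find target date: add 108 days
  2000-07-05 + 108 days = 2000-10-21
Step 2 - day of week:
  108 mod 7 = 3
  Wednesday + 3 days -> Saturday
Result: Saturday (2000-10-21)

Saturday


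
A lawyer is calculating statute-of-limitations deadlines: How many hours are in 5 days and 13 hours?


Days: 5
Extra hours: 13
Hours per day: 24
Days to hours: 5 x 24 = 120
Total: 120 + 13 = 133

133


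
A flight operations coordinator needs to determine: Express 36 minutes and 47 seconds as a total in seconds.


Minutes: 36
Seconds: 47
Convert minutes to seconds: 36 x 60 = 2160
Add remaining seconds: 2160 + 47 = 2207

2207


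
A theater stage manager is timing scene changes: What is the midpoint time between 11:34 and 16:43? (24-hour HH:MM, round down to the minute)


Start time: 11:34 = 694 minutes from midnight
End time: 16:43 = 1003 minutes from midnight
Sum: 694 + 1003 = 1697
Midpoint: 1697 / 2 = 848 minutes
Convert: 848 / 60 = 14 hours, 8 minutes
Result: 14:08

14:08


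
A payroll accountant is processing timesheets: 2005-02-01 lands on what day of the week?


Date: 2005-02-01
January 1, 2005 is a Saturday
Day of year: 32
Offset from Jan 1: 31 days
31 mod 7 = 3
Result: Tuesday

Tuesday


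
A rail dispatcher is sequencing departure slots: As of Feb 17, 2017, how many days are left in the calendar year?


Start: February 17, 2017
End: December 31, 2017
Days left in February: 11
March: 31
April: 30
May: 31
June: 30
... plus remaining months
Sum of remaining months: 306
Total: 11 + 306 = 317

317
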